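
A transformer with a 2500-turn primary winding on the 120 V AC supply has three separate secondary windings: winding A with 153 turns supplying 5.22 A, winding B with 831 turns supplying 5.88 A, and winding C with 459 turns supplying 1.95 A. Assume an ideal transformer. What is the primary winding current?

I_p ≈ 2.63 A

V_A = 120 × 153/2500 = 7.3440 V; V_B = 120 × 831/2500 = 39.888 V; V_C = 120 × 459/2500 = 22.032 V.
P_out = V_A I_A + V_B I_B + V_C I_C = 7.3440×5.22 + 39.888×5.88 + 22.032×1.95 = 38.336 + 234.54 + 42.962 = 315.84 W.
Ideal ⇒ P_in = P_out, so I_p = P_out/V_p = 315.84/120 = 2.63 A.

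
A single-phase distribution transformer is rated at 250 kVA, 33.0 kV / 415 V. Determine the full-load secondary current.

I_s = S/V_s = 250000/415 = 602 A.

I_s ≈ 602 A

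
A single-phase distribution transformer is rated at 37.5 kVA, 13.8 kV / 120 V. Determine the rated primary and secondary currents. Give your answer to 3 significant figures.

I_p ≈ 2.72 A, I_s ≈ 312 A

I_p = S/V_p = 37500/13800 = 2.72 A.
I_s = S/V_s = 37500/120 = 312 A.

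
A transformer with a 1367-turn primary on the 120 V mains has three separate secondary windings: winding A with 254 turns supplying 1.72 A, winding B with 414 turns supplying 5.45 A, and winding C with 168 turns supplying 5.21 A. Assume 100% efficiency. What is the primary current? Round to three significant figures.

I_p ≈ 2.61 A

V_A = 120 × 254/1367 = 22.297 V; V_B = 120 × 414/1367 = 36.342 V; V_C = 120 × 168/1367 = 14.748 V.
P_out = V_A I_A + V_B I_B + V_C I_C = 22.297×1.72 + 36.342×5.45 + 14.748×5.21 = 38.351 + 198.07 + 76.835 = 313.25 W.
Ideal ⇒ P_in = P_out, so I_p = P_out/V_p = 313.25/120 = 2.61 A.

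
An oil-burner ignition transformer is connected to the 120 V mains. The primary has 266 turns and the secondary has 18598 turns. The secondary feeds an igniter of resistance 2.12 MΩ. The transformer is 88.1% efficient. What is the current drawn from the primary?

I_p ≈ 0.314 A

V_s = 120 × 18598/266 = 8390.1 V.
I_s = V_s/R = 8390.1/(2.12×10^6) = 0.0039576 A.
P_out = V_s I_s = 8390.1 × 0.0039576 = 33.204 W.
P_in = P_out/η = 33.204/0.881 = 37.689 W.
I_p = P_in/V_p = 37.689/120 = 0.314 A.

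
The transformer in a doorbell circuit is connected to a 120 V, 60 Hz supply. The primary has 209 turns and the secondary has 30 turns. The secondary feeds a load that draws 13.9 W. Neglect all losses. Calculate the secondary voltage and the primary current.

V_s ≈ 17.2 V, I_p ≈ 0.116 A

V_s = V_p × N_s/N_p = 120 × 30/209 = 17.225 V.
I_s = P/V_s = 13.9/17.225 = 0.80697 A.
I_p = I_s × N_s/N_p = 0.80697 × 30/209 = 0.116 A.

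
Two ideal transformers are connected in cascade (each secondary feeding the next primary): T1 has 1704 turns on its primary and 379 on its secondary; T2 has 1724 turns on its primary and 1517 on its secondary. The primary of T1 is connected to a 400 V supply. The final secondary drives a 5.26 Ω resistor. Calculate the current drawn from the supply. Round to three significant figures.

I_supply ≈ 2.91 A

Secondary of T1: V = 400.00 × 379/1704 = 88.967 V.
Secondary of T2: V = 88.967 × 1517/1724 = 78.285 V.
I_load = 78.285/5.26 = 14.883 A, so P_out = 78.285 × 14.883 = 1165.1 W.
All ideal ⇒ P_in = P_out, so I_supply = 1165.1/400 = 2.91 A.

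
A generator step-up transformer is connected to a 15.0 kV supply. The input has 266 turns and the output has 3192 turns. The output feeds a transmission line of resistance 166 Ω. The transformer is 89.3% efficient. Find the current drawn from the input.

V_out = 15000 × 3192/266 = 180000 V.
I_out = V_out/R = 180000/166 = 1084.3 A.
P_out = V_out I_out = 180000 × 1084.3 = 1.9518×10^8 W.
P_in = P_out/η = 1.9518×10^8/0.893 = 2.1857×10^8 W.
I_in = P_in/V_in = 2.1857×10^8/15000 = 14600 A.

I_in ≈ 14600 A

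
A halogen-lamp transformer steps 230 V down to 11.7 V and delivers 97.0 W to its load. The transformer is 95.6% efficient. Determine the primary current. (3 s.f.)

I_p ≈ 0.441 A

P_in = P_out/η = 97.0/0.956 = 101.46 W.
I_p = P_in/V_p = 101.46/230 = 0.441 A.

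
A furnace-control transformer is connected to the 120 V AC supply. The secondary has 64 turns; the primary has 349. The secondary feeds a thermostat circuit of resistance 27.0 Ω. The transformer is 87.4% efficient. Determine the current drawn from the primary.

V_s = 120 × 64/349 = 22.006 V.
I_s = V_s/R = 22.006/27.0 = 0.81503 A.
P_out = V_s I_s = 22.006 × 0.81503 = 17.935 W.
P_in = P_out/η = 17.935/0.874 = 20.521 W.
I_p = P_in/V_p = 20.521/120 = 0.171 A.

I_p ≈ 0.171 A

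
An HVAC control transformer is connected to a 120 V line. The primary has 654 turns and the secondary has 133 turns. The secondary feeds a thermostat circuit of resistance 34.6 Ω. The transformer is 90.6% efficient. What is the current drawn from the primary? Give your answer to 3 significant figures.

I_p ≈ 0.158 A

V_s = 120 × 133/654 = 24.404 V.
I_s = V_s/R = 24.404/34.6 = 0.70531 A.
P_out = V_s I_s = 24.404 × 0.70531 = 17.212 W.
P_in = P_out/η = 17.212/0.906 = 18.998 W.
I_p = P_in/V_p = 18.998/120 = 0.158 A.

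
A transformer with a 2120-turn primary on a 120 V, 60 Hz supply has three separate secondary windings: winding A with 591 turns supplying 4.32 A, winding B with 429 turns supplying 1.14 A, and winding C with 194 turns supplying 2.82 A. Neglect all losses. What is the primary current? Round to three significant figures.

V_A = 120 × 591/2120 = 33.453 V; V_B = 120 × 429/2120 = 24.283 V; V_C = 120 × 194/2120 = 10.981 V.
P_out = V_A I_A + V_B I_B + V_C I_C = 33.453×4.32 + 24.283×1.14 + 10.981×2.82 = 144.52 + 27.683 + 30.967 = 203.17 W.
Ideal ⇒ P_in = P_out, so I_p = P_out/V_p = 203.17/120 = 1.69 A.

I_p ≈ 1.69 A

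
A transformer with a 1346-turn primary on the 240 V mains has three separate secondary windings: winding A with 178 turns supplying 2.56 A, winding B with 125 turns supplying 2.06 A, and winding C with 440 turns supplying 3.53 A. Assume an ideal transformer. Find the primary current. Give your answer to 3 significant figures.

V_A = 240 × 178/1346 = 31.738 V; V_B = 240 × 125/1346 = 22.288 V; V_C = 240 × 440/1346 = 78.455 V.
P_out = V_A I_A + V_B I_B + V_C I_C = 31.738×2.56 + 22.288×2.06 + 78.455×3.53 = 81.251 + 45.914 + 276.95 = 404.11 W.
Ideal ⇒ P_in = P_out, so I_p = P_out/V_p = 404.11/240 = 1.68 A.

I_p ≈ 1.68 A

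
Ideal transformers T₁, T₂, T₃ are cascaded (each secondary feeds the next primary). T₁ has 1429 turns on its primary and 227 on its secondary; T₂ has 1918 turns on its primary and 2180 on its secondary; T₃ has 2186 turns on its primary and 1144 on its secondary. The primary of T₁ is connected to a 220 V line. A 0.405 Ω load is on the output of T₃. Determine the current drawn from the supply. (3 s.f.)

I_supply ≈ 4.85 A

Secondary of T₁: V = 220.00 × 227/1429 = 34.948 V.
Secondary of T₂: V = 34.948 × 2180/1918 = 39.721 V.
Secondary of T₃: V = 39.721 × 1144/2186 = 20.787 V.
I_load = 20.787/0.405 = 51.327 A, so P_out = 20.787 × 51.327 = 1067.0 W.
All ideal ⇒ P_in = P_out, so I_supply = 1067.0/220 = 4.85 A.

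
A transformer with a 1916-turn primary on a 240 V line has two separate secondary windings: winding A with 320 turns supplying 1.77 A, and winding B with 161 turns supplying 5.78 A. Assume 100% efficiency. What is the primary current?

I_p ≈ 0.781 A

V_A = 240 × 320/1916 = 40.084 V; V_B = 240 × 161/1916 = 20.167 V.
P_out = V_A I_A + V_B I_B = 40.084×1.77 + 20.167×5.78 = 70.948 + 116.57 = 187.51 W.
Ideal ⇒ P_in = P_out, so I_p = P_out/V_p = 187.51/240 = 0.781 A.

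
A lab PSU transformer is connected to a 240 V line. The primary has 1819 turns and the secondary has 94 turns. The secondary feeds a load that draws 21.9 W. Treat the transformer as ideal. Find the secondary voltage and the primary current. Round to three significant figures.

V_s ≈ 12.4 V, I_p ≈ 0.0912 A

V_s = V_p × N_s/N_p = 240 × 94/1819 = 12.402 V.
I_s = P/V_s = 21.9/12.402 = 1.7658 A.
I_p = I_s × N_s/N_p = 1.7658 × 94/1819 = 0.0912 A.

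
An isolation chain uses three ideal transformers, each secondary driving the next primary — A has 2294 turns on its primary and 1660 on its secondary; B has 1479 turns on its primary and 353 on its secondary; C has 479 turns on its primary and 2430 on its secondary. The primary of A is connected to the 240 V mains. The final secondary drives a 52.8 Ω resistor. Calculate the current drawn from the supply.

I_supply ≈ 3.49 A

Secondary of A: V = 240.00 × 1660/2294 = 173.67 V.
Secondary of B: V = 173.67 × 353/1479 = 41.451 V.
Secondary of C: V = 41.451 × 2430/479 = 210.28 V.
I_load = 210.28/52.8 = 3.9826 A, so P_out = 210.28 × 3.9826 = 837.48 W.
All ideal ⇒ P_in = P_out, so I_supply = 837.48/240 = 3.49 A.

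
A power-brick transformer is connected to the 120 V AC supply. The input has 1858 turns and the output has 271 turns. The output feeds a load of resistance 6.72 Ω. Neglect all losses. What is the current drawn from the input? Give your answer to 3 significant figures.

V_out = V_in × N_out/N_in = 120 × 271/1858 = 17.503 V.
I_out = V_out/R = 17.503/6.72 = 2.6046 A.
For an ideal transformer I_in N_in = I_out N_out, so I_in = 2.6046 × 271/1858 = 0.380 A.

I_in ≈ 0.380 A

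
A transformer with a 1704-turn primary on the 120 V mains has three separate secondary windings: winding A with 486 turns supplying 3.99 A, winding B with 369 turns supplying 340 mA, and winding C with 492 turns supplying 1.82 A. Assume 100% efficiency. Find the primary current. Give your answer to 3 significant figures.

I_p ≈ 1.74 A

V_A = 120 × 486/1704 = 34.225 V; V_B = 120 × 369/1704 = 25.986 V; V_C = 120 × 492/1704 = 34.648 V.
P_out = V_A I_A + V_B I_B + V_C I_C = 34.225×3.99 + 25.986×0.340 + 34.648×1.82 = 136.56 + 8.8352 + 63.059 = 208.45 W.
Ideal ⇒ P_in = P_out, so I_p = P_out/V_p = 208.45/120 = 1.74 A.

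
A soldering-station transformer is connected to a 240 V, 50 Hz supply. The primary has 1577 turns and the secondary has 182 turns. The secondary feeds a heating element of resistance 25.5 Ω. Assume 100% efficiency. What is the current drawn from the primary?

I_p ≈ 0.125 A

V_s = V_p × N_s/N_p = 240 × 182/1577 = 27.698 V.
I_s = V_s/R = 27.698/25.5 = 1.0862 A.
For an ideal transformer I_p N_p = I_s N_s, so I_p = 1.0862 × 182/1577 = 0.125 A.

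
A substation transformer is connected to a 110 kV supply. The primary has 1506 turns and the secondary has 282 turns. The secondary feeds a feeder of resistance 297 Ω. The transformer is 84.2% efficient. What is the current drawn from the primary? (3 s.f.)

I_p ≈ 15.4 A

V_s = 110000 × 282/1506 = 20598 V.
I_s = V_s/R = 20598/297 = 69.352 A.
P_out = V_s I_s = 20598 × 69.352 = 1.4285×10^6 W.
P_in = P_out/η = 1.4285×10^6/0.842 = 1.6965×10^6 W.
I_p = P_in/V_p = 1.6965×10^6/110000 = 15.4 A.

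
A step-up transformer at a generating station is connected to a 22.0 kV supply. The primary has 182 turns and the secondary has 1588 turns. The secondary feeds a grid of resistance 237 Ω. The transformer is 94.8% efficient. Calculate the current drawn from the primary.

V_s = 22000 × 1588/182 = 191960 V.
I_s = V_s/R = 191960/237 = 809.94 A.
P_out = V_s I_s = 191960 × 809.94 = 1.5547×10^8 W.
P_in = P_out/η = 1.5547×10^8/0.948 = 1.6400×10^8 W.
I_p = P_in/V_p = 1.6400×10^8/22000 = 7450 A.

I_p ≈ 7450 A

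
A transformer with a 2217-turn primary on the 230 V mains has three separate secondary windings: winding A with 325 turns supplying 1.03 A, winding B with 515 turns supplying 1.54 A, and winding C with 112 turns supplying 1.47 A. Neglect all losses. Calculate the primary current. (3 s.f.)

V_A = 230 × 325/2217 = 33.717 V; V_B = 230 × 515/2217 = 53.428 V; V_C = 230 × 112/2217 = 11.619 V.
P_out = V_A I_A + V_B I_B + V_C I_C = 33.717×1.03 + 53.428×1.54 + 11.619×1.47 = 34.728 + 82.279 + 17.080 = 134.09 W.
Ideal ⇒ P_in = P_out, so I_p = P_out/V_p = 134.09/230 = 0.583 A.

I_p ≈ 0.583 A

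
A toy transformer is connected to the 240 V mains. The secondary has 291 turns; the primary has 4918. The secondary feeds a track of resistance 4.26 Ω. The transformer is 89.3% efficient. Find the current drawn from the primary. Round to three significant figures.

I_p ≈ 0.221 A

V_s = 240 × 291/4918 = 14.201 V.
I_s = V_s/R = 14.201/4.26 = 3.3335 A.
P_out = V_s I_s = 14.201 × 3.3335 = 47.339 W.
P_in = P_out/η = 47.339/0.893 = 53.012 W.
I_p = P_in/V_p = 53.012/240 = 0.221 A.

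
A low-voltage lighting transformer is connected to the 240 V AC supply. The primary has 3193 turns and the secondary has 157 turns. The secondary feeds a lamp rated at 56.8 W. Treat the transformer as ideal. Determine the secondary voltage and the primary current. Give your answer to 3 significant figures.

V_s = V_p × N_s/N_p = 240 × 157/3193 = 11.801 V.
I_s = P/V_s = 56.8/11.801 = 4.8132 A.
I_p = I_s × N_s/N_p = 4.8132 × 157/3193 = 0.237 A.

V_s ≈ 11.8 V, I_p ≈ 0.237 A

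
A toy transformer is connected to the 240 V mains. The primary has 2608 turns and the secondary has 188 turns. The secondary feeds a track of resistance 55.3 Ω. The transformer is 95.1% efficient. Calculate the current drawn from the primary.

V_s = 240 × 188/2608 = 17.301 V.
I_s = V_s/R = 17.301/55.3 = 0.31285 A.
P_out = V_s I_s = 17.301 × 0.31285 = 5.4125 W.
P_in = P_out/η = 5.4125/0.951 = 5.6914 W.
I_p = P_in/V_p = 5.6914/240 = 0.0237 A.

I_p ≈ 0.0237 A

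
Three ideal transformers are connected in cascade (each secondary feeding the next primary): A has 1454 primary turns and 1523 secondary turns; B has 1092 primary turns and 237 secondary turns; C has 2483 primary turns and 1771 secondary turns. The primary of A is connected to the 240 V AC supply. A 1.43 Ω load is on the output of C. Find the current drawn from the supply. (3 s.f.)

Secondary of A: V = 240.00 × 1523/1454 = 251.39 V.
Secondary of B: V = 251.39 × 237/1092 = 54.560 V.
Secondary of C: V = 54.560 × 1771/2483 = 38.915 V.
I_load = 38.915/1.43 = 27.213 A, so P_out = 38.915 × 27.213 = 1059.0 W.
All ideal ⇒ P_in = P_out, so I_supply = 1059.0/240 = 4.41 A.

I_supply ≈ 4.41 A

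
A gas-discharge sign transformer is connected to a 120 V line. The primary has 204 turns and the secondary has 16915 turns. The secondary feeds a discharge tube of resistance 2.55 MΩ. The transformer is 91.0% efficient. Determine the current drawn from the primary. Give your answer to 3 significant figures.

I_p ≈ 0.356 A

V_s = 120 × 16915/204 = 9950.0 V.
I_s = V_s/R = 9950.0/(2.55×10^6) = 0.0039020 A.
P_out = V_s I_s = 9950.0 × 0.0039020 = 38.825 W.
P_in = P_out/η = 38.825/0.910 = 42.664 W.
I_p = P_in/V_p = 42.664/120 = 0.356 A.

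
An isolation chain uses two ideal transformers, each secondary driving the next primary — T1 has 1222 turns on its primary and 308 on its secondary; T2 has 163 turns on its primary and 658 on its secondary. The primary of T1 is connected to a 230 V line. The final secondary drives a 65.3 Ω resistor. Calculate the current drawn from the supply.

Secondary of T1: V = 230.00 × 308/1222 = 57.971 V.
Secondary of T2: V = 57.971 × 658/163 = 234.02 V.
I_load = 234.02/65.3 = 3.5837 A, so P_out = 234.02 × 3.5837 = 838.64 W.
All ideal ⇒ P_in = P_out, so I_supply = 838.64/230 = 3.65 A.

I_supply ≈ 3.65 A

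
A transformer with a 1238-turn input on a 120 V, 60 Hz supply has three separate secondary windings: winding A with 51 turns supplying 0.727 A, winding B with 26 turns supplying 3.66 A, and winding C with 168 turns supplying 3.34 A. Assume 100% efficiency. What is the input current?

I_in ≈ 0.560 A

V_A = 120 × 51/1238 = 4.9435 V; V_B = 120 × 26/1238 = 2.5202 V; V_C = 120 × 168/1238 = 16.284 V.
P_out = V_A I_A + V_B I_B + V_C I_C = 4.9435×0.727 + 2.5202×3.66 + 16.284×3.34 = 3.5939 + 9.2239 + 54.390 = 67.207 W.
Ideal ⇒ P_in = P_out, so I_in = P_out/V_in = 67.207/120 = 0.560 A.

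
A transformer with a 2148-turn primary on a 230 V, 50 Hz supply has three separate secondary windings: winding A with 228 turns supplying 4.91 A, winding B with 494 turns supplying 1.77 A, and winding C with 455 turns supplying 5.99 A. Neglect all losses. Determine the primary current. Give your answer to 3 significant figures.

I_p ≈ 2.20 A

V_A = 230 × 228/2148 = 24.413 V; V_B = 230 × 494/2148 = 52.896 V; V_C = 230 × 455/2148 = 48.720 V.
P_out = V_A I_A + V_B I_B + V_C I_C = 24.413×4.91 + 52.896×1.77 + 48.720×5.99 = 119.87 + 93.625 + 291.83 = 505.33 W.
Ideal ⇒ P_in = P_out, so I_p = P_out/V_p = 505.33/230 = 2.20 A.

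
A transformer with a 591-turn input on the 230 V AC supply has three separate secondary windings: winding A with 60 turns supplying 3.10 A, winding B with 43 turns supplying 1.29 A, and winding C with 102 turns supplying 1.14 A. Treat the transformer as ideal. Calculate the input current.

V_A = 230 × 60/591 = 23.350 V; V_B = 230 × 43/591 = 16.734 V; V_C = 230 × 102/591 = 39.695 V.
P_out = V_A I_A + V_B I_B + V_C I_C = 23.350×3.10 + 16.734×1.29 + 39.695×1.14 = 72.386 + 21.587 + 45.253 = 139.23 W.
Ideal ⇒ P_in = P_out, so I_in = P_out/V_in = 139.23/230 = 0.605 A.

I_in ≈ 0.605 A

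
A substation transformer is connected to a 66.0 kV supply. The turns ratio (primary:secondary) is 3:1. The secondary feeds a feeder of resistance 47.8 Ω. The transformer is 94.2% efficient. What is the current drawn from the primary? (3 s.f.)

I_p ≈ 163 A

V_s = 66000 × 1/3 = 22000 V.
I_s = V_s/R = 22000/47.8 = 460.25 A.
P_out = V_s I_s = 22000 × 460.25 = 1.0126×10^7 W.
P_in = P_out/η = 1.0126×10^7/0.942 = 1.0749×10^7 W.
I_p = P_in/V_p = 1.0749×10^7/66000 = 163 A.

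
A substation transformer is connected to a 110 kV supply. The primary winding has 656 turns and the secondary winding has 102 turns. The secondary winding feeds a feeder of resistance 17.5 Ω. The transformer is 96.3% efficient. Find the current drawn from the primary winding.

V_s = 110000 × 102/656 = 17104 V.
I_s = V_s/R = 17104/17.5 = 977.35 A.
P_out = V_s I_s = 17104 × 977.35 = 1.6716×10^7 W.
P_in = P_out/η = 1.6716×10^7/0.963 = 1.7359×10^7 W.
I_p = P_in/V_p = 1.7359×10^7/110000 = 158 A.

I_p ≈ 158 A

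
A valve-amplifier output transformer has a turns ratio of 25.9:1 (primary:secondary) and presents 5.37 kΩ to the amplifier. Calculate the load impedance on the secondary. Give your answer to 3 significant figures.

Z_s ≈ 8.01 Ω

Z_s = Z_p/(N_p/N_s)² = 5370/25.9² = 8.01 Ω.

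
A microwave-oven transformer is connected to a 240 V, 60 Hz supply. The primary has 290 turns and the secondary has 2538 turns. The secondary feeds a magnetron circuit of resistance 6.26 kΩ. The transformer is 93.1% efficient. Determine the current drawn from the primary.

I_p ≈ 3.15 A

V_s = 240 × 2538/290 = 2100.4 V.
I_s = V_s/R = 2100.4/6260 = 0.33553 A.
P_out = V_s I_s = 2100.4 × 0.33553 = 704.75 W.
P_in = P_out/η = 704.75/0.931 = 756.98 W.
I_p = P_in/V_p = 756.98/240 = 3.15 A.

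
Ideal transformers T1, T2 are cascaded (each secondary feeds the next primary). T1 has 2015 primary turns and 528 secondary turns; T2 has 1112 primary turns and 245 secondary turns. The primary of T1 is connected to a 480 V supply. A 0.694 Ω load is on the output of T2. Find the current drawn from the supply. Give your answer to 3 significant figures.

After T1: V = 480.00 × 528/2015 = 125.78 V.
After T2: V = 125.78 × 245/1112 = 27.712 V.
I_load = 27.712/0.694 = 39.930 A, so P_out = 27.712 × 39.930 = 1106.5 W.
All ideal ⇒ P_in = P_out, so I_supply = 1106.5/480 = 2.31 A.

I_supply ≈ 2.31 A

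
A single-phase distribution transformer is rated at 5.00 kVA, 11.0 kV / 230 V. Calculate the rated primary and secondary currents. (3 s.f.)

I_p = S/V_p = 5000/11000 = 0.455 A.
I_s = S/V_s = 5000/230 = 21.7 A.

I_p ≈ 0.455 A, I_s ≈ 21.7 A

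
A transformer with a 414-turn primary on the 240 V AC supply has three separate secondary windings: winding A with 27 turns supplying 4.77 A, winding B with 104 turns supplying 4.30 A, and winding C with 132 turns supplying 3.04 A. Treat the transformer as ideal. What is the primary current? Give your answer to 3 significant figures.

I_p ≈ 2.36 A

V_A = 240 × 27/414 = 15.652 V; V_B = 240 × 104/414 = 60.290 V; V_C = 240 × 132/414 = 76.522 V.
P_out = V_A I_A + V_B I_B + V_C I_C = 15.652×4.77 + 60.290×4.30 + 76.522×3.04 = 74.661 + 259.25 + 232.63 = 566.53 W.
Ideal ⇒ P_in = P_out, so I_p = P_out/V_p = 566.53/240 = 2.36 A.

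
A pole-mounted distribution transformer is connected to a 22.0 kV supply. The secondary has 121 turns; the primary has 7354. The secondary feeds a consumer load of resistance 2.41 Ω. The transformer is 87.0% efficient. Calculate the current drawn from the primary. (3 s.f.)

I_p ≈ 2.84 A

V_s = 22000 × 121/7354 = 361.98 V.
I_s = V_s/R = 361.98/2.41 = 150.20 A.
P_out = V_s I_s = 361.98 × 150.20 = 54369 W.
P_in = P_out/η = 54369/0.870 = 62493 W.
I_p = P_in/V_p = 62493/22000 = 2.84 A.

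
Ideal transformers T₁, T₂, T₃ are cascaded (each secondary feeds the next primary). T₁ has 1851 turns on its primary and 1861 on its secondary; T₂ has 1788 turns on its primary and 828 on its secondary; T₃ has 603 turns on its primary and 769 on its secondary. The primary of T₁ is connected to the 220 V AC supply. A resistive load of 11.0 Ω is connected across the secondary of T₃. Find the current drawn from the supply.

After T₁: V = 220.00 × 1861/1851 = 221.19 V.
After T₂: V = 221.19 × 828/1788 = 102.43 V.
After T₃: V = 102.43 × 769/603 = 130.63 V.
I_load = 130.63/11.0 = 11.875 A, so P_out = 130.63 × 11.875 = 1551.2 W.
All ideal ⇒ P_in = P_out, so I_supply = 1551.2/220 = 7.05 A.

I_supply ≈ 7.05 A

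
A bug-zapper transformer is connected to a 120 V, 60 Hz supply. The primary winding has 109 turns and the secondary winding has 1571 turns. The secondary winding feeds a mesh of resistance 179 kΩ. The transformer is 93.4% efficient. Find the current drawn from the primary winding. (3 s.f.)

V_s = 120 × 1571/109 = 1729.5 V.
I_s = V_s/R = 1729.5/179000 = 0.0096622 A.
P_out = V_s I_s = 1729.5 × 0.0096622 = 16.711 W.
P_in = P_out/η = 16.711/0.934 = 17.892 W.
I_p = P_in/V_p = 17.892/120 = 0.149 A.

I_p ≈ 0.149 A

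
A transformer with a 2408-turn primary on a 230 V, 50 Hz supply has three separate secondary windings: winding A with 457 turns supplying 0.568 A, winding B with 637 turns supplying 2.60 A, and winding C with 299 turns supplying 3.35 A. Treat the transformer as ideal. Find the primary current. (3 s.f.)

V_A = 230 × 457/2408 = 43.650 V; V_B = 230 × 637/2408 = 60.843 V; V_C = 230 × 299/2408 = 28.559 V.
P_out = V_A I_A + V_B I_B + V_C I_C = 43.650×0.568 + 60.843×2.60 + 28.559×3.35 = 24.793 + 158.19 + 95.673 = 278.66 W.
Ideal ⇒ P_in = P_out, so I_p = P_out/V_p = 278.66/230 = 1.21 A.

I_p ≈ 1.21 A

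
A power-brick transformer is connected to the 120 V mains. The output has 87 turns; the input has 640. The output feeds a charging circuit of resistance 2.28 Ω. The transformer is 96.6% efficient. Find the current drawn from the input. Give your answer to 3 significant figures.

I_in ≈ 1.01 A

V_out = 120 × 87/640 = 16.312 V.
I_out = V_out/R = 16.312/2.28 = 7.1546 A.
P_out = V_out I_out = 16.312 × 7.1546 = 116.71 W.
P_in = P_out/η = 116.71/0.966 = 120.82 W.
I_in = P_in/V_in = 120.82/120 = 1.01 A.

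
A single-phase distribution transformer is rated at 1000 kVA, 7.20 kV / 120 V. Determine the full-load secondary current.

I_s = S/V_s = 1000000/120 = 8330 A.

I_s ≈ 8330 A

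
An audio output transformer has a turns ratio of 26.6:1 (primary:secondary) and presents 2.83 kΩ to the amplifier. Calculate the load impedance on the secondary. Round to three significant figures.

Z_s = Z_p/(N_p/N_s)² = 2830/26.6² = 4.00 Ω.

Z_s ≈ 4.00 Ω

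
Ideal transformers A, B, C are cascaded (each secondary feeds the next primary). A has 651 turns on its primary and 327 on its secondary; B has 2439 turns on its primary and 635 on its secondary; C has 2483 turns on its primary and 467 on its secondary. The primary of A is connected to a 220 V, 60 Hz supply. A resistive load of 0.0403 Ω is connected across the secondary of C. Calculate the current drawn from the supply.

I_supply ≈ 3.30 A

Secondary of A: V = 220.00 × 327/651 = 110.51 V.
Secondary of B: V = 110.51 × 635/2439 = 28.771 V.
Secondary of C: V = 28.771 × 467/2483 = 5.4112 V.
I_load = 5.4112/0.0403 = 134.27 A, so P_out = 5.4112 × 134.27 = 726.57 W.
All ideal ⇒ P_in = P_out, so I_supply = 726.57/220 = 3.30 A.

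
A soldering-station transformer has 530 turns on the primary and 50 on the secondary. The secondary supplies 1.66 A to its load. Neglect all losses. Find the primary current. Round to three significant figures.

I_p ≈ 0.157 A

For an ideal transformer I_p/I_s = N_s/N_p, so I_p = 1.66 × 50/530 = 0.157 A.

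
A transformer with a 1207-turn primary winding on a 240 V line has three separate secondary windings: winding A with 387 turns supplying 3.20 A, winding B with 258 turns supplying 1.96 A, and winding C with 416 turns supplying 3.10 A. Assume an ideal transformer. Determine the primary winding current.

V_A = 240 × 387/1207 = 76.951 V; V_B = 240 × 258/1207 = 51.301 V; V_C = 240 × 416/1207 = 82.717 V.
P_out = V_A I_A + V_B I_B + V_C I_C = 76.951×3.20 + 51.301×1.96 + 82.717×3.10 = 246.24 + 100.55 + 256.42 = 603.22 W.
Ideal ⇒ P_in = P_out, so I_p = P_out/V_p = 603.22/240 = 2.51 A.

I_p ≈ 2.51 A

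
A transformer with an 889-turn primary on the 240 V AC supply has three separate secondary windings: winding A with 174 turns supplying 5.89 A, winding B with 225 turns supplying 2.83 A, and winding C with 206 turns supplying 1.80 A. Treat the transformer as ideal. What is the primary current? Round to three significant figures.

V_A = 240 × 174/889 = 46.974 V; V_B = 240 × 225/889 = 60.742 V; V_C = 240 × 206/889 = 55.613 V.
P_out = V_A I_A + V_B I_B + V_C I_C = 46.974×5.89 + 60.742×2.83 + 55.613×1.80 = 276.68 + 171.90 + 100.10 = 548.68 W.
Ideal ⇒ P_in = P_out, so I_p = P_out/V_p = 548.68/240 = 2.29 A.

I_p ≈ 2.29 A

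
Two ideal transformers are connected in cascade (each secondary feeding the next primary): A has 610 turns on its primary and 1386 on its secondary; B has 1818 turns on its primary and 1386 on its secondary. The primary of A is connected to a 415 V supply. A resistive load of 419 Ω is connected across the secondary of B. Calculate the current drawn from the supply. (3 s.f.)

Secondary of A: V = 415.00 × 1386/610 = 942.93 V.
Secondary of B: V = 942.93 × 1386/1818 = 718.87 V.
I_load = 718.87/419 = 1.7157 A, so P_out = 718.87 × 1.7157 = 1233.4 W.
All ideal ⇒ P_in = P_out, so I_supply = 1233.4/415 = 2.97 A.

I_supply ≈ 2.97 A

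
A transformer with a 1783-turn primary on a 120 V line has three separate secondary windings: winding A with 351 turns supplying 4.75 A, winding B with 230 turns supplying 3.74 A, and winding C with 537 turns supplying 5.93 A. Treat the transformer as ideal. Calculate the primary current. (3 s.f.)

V_A = 120 × 351/1783 = 23.623 V; V_B = 120 × 230/1783 = 15.480 V; V_C = 120 × 537/1783 = 36.141 V.
P_out = V_A I_A + V_B I_B + V_C I_C = 23.623×4.75 + 15.480×3.74 + 36.141×5.93 = 112.21 + 57.893 + 214.32 = 384.42 W.
Ideal ⇒ P_in = P_out, so I_p = P_out/V_p = 384.42/120 = 3.20 A.

I_p ≈ 3.20 A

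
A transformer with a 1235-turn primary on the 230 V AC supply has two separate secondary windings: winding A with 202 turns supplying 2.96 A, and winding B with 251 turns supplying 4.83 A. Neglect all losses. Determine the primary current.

V_A = 230 × 202/1235 = 37.619 V; V_B = 230 × 251/1235 = 46.745 V.
P_out = V_A I_A + V_B I_B = 37.619×2.96 + 46.745×4.83 = 111.35 + 225.78 = 337.13 W.
Ideal ⇒ P_in = P_out, so I_p = P_out/V_p = 337.13/230 = 1.47 A.

I_p ≈ 1.47 A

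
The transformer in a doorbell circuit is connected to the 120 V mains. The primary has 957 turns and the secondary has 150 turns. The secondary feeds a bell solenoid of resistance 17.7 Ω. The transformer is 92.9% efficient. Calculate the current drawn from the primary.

V_s = 120 × 150/957 = 18.809 V.
I_s = V_s/R = 18.809/17.7 = 1.0626 A.
P_out = V_s I_s = 18.809 × 1.0626 = 19.987 W.
P_in = P_out/η = 19.987/0.929 = 21.515 W.
I_p = P_in/V_p = 21.515/120 = 0.179 A.

I_p ≈ 0.179 A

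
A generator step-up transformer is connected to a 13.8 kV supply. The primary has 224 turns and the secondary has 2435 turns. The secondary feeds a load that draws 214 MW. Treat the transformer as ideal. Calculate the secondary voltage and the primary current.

V_s ≈ 150000 V, I_p ≈ 15500 A

V_s = V_p × N_s/N_p = 13800 × 2435/224 = 150010 V.
I_s = P/V_s = 2.14×10^8/150010 = 1426.5 A.
I_p = I_s × N_s/N_p = 1426.5 × 2435/224 = 15500 A.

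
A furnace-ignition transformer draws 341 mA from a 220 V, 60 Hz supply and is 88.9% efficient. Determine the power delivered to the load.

P_out ≈ 66.7 W

P_in = V_p I_p = 220 × 0.341 = 75.020 W.
P_out = η P_in = 0.889 × 75.020 = 66.7 W.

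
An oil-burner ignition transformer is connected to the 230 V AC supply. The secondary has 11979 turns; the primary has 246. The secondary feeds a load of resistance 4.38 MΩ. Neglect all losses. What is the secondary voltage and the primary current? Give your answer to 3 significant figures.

V_s = V_p × N_s/N_p = 230 × 11979/246 = 11200 V.
I_s = V_s/R = 11200/(4.38×10^6) = 0.0025570 A.
I_p = I_s × N_s/N_p = 0.0025570 × 11979/246 = 0.125 A.

V_s ≈ 11200 V, I_p ≈ 0.125 A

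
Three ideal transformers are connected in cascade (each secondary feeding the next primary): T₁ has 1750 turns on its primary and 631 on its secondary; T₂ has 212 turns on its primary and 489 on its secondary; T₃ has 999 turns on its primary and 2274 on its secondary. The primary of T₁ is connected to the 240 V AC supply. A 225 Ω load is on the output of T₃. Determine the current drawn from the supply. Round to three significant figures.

I_supply ≈ 3.82 A

Secondary of T₁: V = 240.00 × 631/1750 = 86.537 V.
Secondary of T₂: V = 86.537 × 489/212 = 199.61 V.
Secondary of T₃: V = 199.61 × 2274/999 = 454.36 V.
I_load = 454.36/225 = 2.0194 A, so P_out = 454.36 × 2.0194 = 917.53 W.
All ideal ⇒ P_in = P_out, so I_supply = 917.53/240 = 3.82 A.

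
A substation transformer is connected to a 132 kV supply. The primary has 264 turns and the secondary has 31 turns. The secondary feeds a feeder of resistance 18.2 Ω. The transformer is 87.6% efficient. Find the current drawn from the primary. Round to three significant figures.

V_s = 132000 × 31/264 = 15500 V.
I_s = V_s/R = 15500/18.2 = 851.65 A.
P_out = V_s I_s = 15500 × 851.65 = 1.3201×10^7 W.
P_in = P_out/η = 1.3201×10^7/0.876 = 1.5069×10^7 W.
I_p = P_in/V_p = 1.5069×10^7/132000 = 114 A.

I_p ≈ 114 A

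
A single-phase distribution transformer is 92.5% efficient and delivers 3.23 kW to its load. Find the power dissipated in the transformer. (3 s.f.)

P_in = P_out/η = 3230/0.925 = 3491.89 W.
P_loss = P_in − P_out = 3491.89 − 3230 = 262 W.

P_loss ≈ 262 W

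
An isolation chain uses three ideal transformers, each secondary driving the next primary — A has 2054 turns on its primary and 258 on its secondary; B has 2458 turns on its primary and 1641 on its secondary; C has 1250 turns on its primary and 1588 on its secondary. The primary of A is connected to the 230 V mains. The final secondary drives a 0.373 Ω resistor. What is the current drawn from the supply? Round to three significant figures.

Secondary of A: V = 230.00 × 258/2054 = 28.890 V.
Secondary of B: V = 28.890 × 1641/2458 = 19.287 V.
Secondary of C: V = 19.287 × 1588/1250 = 24.503 V.
I_load = 24.503/0.373 = 65.691 A, so P_out = 24.503 × 65.691 = 1609.6 W.
All ideal ⇒ P_in = P_out, so I_supply = 1609.6/230 = 7.00 A.

I_supply ≈ 7.00 A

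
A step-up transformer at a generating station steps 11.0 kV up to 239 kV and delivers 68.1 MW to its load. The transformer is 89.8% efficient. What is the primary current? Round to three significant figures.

I_p ≈ 6890 A

P_in = P_out/η = 6.81×10^7/0.898 = 7.5835×10^7 W.
I_p = P_in/V_p = 7.5835×10^7/11000 = 6890 A.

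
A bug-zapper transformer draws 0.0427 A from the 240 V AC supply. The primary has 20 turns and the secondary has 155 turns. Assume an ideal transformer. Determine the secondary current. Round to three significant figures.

I_s/I_p = N_p/N_s, so I_s = 0.0427 × 20/155 = 0.00551 A.

I_s ≈ 0.00551 A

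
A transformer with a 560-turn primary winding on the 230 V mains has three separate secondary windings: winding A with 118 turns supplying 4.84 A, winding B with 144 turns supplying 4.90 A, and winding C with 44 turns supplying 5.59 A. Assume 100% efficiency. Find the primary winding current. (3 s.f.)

V_A = 230 × 118/560 = 48.464 V; V_B = 230 × 144/560 = 59.143 V; V_C = 230 × 44/560 = 18.071 V.
P_out = V_A I_A + V_B I_B + V_C I_C = 48.464×4.84 + 59.143×4.90 + 18.071×5.59 = 234.57 + 289.80 + 101.02 = 625.39 W.
Ideal ⇒ P_in = P_out, so I_p = P_out/V_p = 625.39/230 = 2.72 A.

I_p ≈ 2.72 A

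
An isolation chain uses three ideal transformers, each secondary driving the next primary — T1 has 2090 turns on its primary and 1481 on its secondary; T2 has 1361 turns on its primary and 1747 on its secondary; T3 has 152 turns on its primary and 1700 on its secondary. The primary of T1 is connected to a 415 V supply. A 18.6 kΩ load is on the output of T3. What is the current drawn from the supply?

I_supply ≈ 2.31 A

After T1: V = 415.00 × 1481/2090 = 294.07 V.
After T2: V = 294.07 × 1747/1361 = 377.48 V.
After T3: V = 377.48 × 1700/152 = 4221.8 V.
I_load = 4221.8/18600 = 0.22698 A, so P_out = 4221.8 × 0.22698 = 958.25 W.
All ideal ⇒ P_in = P_out, so I_supply = 958.25/415 = 2.31 A.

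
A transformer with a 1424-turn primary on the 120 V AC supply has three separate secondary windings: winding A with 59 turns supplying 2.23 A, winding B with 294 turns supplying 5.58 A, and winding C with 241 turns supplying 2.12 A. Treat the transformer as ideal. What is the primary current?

I_p ≈ 1.60 A

V_A = 120 × 59/1424 = 4.9719 V; V_B = 120 × 294/1424 = 24.775 V; V_C = 120 × 241/1424 = 20.309 V.
P_out = V_A I_A + V_B I_B + V_C I_C = 4.9719×2.23 + 24.775×5.58 + 20.309×2.12 = 11.087 + 138.25 + 43.055 = 192.39 W.
Ideal ⇒ P_in = P_out, so I_p = P_out/V_p = 192.39/120 = 1.60 A.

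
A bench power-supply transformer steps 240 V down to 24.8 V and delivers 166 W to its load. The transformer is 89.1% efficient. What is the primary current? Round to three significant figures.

I_p ≈ 0.776 A

P_in = P_out/η = 166/0.891 = 186.31 W.
I_p = P_in/V_p = 186.31/240 = 0.776 A.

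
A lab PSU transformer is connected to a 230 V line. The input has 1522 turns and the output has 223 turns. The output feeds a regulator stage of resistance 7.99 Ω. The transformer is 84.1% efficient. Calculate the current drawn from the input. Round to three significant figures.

I_in ≈ 0.735 A

V_out = 230 × 223/1522 = 33.699 V.
I_out = V_out/R = 33.699/7.99 = 4.2177 A.
P_out = V_out I_out = 33.699 × 4.2177 = 142.13 W.
P_in = P_out/η = 142.13/0.841 = 169.00 W.
I_in = P_in/V_in = 169.00/230 = 0.735 A.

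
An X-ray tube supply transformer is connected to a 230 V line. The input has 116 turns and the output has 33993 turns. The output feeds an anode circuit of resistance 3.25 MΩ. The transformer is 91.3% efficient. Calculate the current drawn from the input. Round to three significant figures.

I_in ≈ 6.66 A

V_out = 230 × 33993/116 = 67400 V.
I_out = V_out/R = 67400/(3.25×10^6) = 0.020738 A.
P_out = V_out I_out = 67400 × 0.020738 = 1397.8 W.
P_in = P_out/η = 1397.8/0.913 = 1531.0 W.
I_in = P_in/V_in = 1531.0/230 = 6.66 A.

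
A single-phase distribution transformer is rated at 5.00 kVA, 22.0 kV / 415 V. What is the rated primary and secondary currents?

I_p = S/V_p = 5000/22000 = 0.227 A.
I_s = S/V_s = 5000/415 = 12.0 A.

I_p ≈ 0.227 A, I_s ≈ 12.0 A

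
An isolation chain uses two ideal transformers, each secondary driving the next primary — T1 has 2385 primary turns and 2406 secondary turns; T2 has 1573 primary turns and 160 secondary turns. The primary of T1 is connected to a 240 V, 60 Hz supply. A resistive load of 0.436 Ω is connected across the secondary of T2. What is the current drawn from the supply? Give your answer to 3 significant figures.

Secondary of T1: V = 240.00 × 2406/2385 = 242.11 V.
Secondary of T2: V = 242.11 × 160/1573 = 24.627 V.
I_load = 24.627/0.436 = 56.484 A, so P_out = 24.627 × 56.484 = 1391.0 W.
All ideal ⇒ P_in = P_out, so I_supply = 1391.0/240 = 5.80 A.

I_supply ≈ 5.80 A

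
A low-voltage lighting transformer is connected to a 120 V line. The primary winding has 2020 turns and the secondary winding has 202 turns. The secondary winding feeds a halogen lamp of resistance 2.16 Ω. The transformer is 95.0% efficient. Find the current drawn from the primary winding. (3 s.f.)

I_p ≈ 0.585 A

V_s = 120 × 202/2020 = 12.000 V.
I_s = V_s/R = 12.000/2.16 = 5.5556 A.
P_out = V_s I_s = 12.000 × 5.5556 = 66.667 W.
P_in = P_out/η = 66.667/0.950 = 70.175 W.
I_p = P_in/V_p = 70.175/120 = 0.585 A.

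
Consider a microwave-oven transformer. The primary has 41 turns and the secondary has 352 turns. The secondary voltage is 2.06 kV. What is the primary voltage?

V_p/V_s = N_p/N_s, so V_p = 2060 × 41/352 = 240 V.

V_p ≈ 240 V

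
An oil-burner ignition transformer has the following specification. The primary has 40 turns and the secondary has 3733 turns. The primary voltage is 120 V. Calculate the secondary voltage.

V_s ≈ 11200 V

V_s/V_p = N_s/N_p, so V_s = 120 × 3733/40 = 11200 V.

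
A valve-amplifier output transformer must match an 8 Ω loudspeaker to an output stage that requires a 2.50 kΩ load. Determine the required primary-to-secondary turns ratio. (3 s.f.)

Z_p/Z_s = (N_p/N_s)², so N_p/N_s = √(2500/8) = √312 = 17.7.

N_p/N_s ≈ 17.7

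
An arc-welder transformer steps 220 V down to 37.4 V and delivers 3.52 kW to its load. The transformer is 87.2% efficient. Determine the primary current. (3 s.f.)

I_p ≈ 18.3 A

P_in = P_out/η = 3520/0.872 = 4036.7 W.
I_p = P_in/V_p = 4036.7/220 = 18.3 A.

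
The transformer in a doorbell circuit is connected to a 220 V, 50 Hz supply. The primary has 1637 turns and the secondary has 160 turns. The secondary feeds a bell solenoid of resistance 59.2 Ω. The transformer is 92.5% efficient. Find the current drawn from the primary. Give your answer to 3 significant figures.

V_s = 220 × 160/1637 = 21.503 V.
I_s = V_s/R = 21.503/59.2 = 0.36322 A.
P_out = V_s I_s = 21.503 × 0.36322 = 7.8103 W.
P_in = P_out/η = 7.8103/0.925 = 8.4435 W.
I_p = P_in/V_p = 8.4435/220 = 0.0384 A.

I_p ≈ 0.0384 A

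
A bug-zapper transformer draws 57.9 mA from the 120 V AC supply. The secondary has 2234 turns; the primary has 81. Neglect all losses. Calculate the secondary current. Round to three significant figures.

I_s ≈ 0.00210 A

I_s/I_p = N_p/N_s, so I_s = 0.0579 × 81/2234 = 0.00210 A.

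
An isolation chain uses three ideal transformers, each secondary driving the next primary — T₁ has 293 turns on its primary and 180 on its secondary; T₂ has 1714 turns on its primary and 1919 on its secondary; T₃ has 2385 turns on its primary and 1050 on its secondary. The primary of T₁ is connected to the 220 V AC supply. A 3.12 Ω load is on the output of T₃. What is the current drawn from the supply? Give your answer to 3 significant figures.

I_supply ≈ 6.47 A

Secondary of T₁: V = 220.00 × 180/293 = 135.15 V.
Secondary of T₂: V = 135.15 × 1919/1714 = 151.32 V.
Secondary of T₃: V = 151.32 × 1050/2385 = 66.618 V.
I_load = 66.618/3.12 = 21.352 A, so P_out = 66.618 × 21.352 = 1422.4 W.
All ideal ⇒ P_in = P_out, so I_supply = 1422.4/220 = 6.47 A.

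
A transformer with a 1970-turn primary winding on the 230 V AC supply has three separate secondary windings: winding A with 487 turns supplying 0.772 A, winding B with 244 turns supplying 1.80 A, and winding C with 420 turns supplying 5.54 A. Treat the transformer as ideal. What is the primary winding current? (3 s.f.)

I_p ≈ 1.59 A

V_A = 230 × 487/1970 = 56.858 V; V_B = 230 × 244/1970 = 28.487 V; V_C = 230 × 420/1970 = 49.036 V.
P_out = V_A I_A + V_B I_B + V_C I_C = 56.858×0.772 + 28.487×1.80 + 49.036×5.54 = 43.894 + 51.277 + 271.66 = 366.83 W.
Ideal ⇒ P_in = P_out, so I_p = P_out/V_p = 366.83/230 = 1.59 A.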